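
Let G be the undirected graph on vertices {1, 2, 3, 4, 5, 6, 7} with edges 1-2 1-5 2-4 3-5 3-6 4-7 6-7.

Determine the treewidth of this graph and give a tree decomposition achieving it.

Treewidth 2.
Bags: B1 = {3, 5, 6}  B2 = {5, 6, 7}  B3 = {4, 5, 7}  B4 = {2, 4, 5}  B5 = {1, 2, 5}
Tree: B1–B2, B2–B3, B3–B4, B4–B5

The largest bag has 3 vertices, giving width 2; this decomposition certifies tw(G) ≤ 2. The edges 5–3–6–7–4–2–1–5 form a cycle, so G is not a tree and its treewidth is at least 2. Combining the bounds, tw(G) = 2.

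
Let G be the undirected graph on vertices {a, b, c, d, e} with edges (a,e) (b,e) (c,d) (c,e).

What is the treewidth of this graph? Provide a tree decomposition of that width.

Every bag has size at most 2, so the width is 2 − 1 = 1 and tw(G) ≤ 1. Since G has at least one edge (e.g. b–e), it is not an edgeless graph, so tw(G) ≥ 1. Hence tw(G) = 1 exactly.

Treewidth 1.
One such decomposition:
Bags: B1 = {b, e}  B2 = {c, e}  B3 = {a, e}  B4 = {c, d}
Tree: B1–B2, B2–B3, B2–B4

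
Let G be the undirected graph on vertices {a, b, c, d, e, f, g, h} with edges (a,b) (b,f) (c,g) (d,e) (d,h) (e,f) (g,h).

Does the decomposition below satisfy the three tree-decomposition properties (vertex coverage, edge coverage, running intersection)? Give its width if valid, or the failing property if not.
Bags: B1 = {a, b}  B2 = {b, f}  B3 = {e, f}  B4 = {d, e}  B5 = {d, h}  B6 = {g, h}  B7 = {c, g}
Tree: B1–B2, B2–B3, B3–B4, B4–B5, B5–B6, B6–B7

Yes; width 1.

Checking the three conditions: (i) the bags cover all of {a, b, c, d, e, f, g, h}; (ii) for each edge, some bag contains both endpoints; (iii) the bags containing any fixed vertex form a subtree. All hold, so the decomposition is valid with width 2 − 1 = 1.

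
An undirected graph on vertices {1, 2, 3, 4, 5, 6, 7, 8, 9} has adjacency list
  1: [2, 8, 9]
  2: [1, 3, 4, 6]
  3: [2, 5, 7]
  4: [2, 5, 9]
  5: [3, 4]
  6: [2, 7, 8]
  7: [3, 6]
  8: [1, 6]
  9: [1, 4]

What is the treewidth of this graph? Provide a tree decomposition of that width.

Treewidth 3.
Bags: B1 = {3, 5, 6, 7}  B2 = {2, 3, 5, 6}  B3 = {2, 4, 5, 6}  B4 = {2, 4, 6, 8}  B5 = {1, 2, 4, 8}  B6 = {1, 4, 8, 9}
Tree: B1–B2, B2–B3, B3–B4, B4–B5, B5–B6

Every bag has size at most 4, so the width is 4 − 1 = 3 and tw(G) ≤ 3. For the lower bound: the 4 vertex sets {3,5,7}, {6}, {2}, {1,4,8,9} are disjoint, each induces a connected subgraph, and every pair is joined by at least one edge of G. Contracting each set to a single vertex therefore yields K_{4} as a minor, and since treewidth is minor-monotone, tw(G) ≥ tw(K_{4}) = 3. Therefore the treewidth is 3.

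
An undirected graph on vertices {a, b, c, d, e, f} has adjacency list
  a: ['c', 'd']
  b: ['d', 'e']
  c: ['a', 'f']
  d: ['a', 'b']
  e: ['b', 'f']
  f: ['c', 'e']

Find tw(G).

2

A width-2 tree decomposition is:
Bags: B1 = {b, d, e}  B2 = {d, e, f}  B3 = {c, d, f}  B4 = {a, c, d}
Tree: B1–B2, B2–B3, B3–B4
Every bag has size at most 3, so the width is 3 − 1 = 2 and tw(G) ≤ 2. Since d–b–e–f–c–a–d is a cycle in G, G is not acyclic. Forests are exactly the graphs of treewidth ≤ 1, so tw(G) ≥ 2. Hence tw(G) = 2 exactly.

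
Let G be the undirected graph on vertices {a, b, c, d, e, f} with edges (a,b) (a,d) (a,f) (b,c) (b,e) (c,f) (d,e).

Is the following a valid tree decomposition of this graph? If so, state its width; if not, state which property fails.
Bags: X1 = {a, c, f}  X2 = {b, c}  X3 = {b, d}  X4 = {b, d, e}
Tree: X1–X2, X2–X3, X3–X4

A tree decomposition must satisfy three properties: every vertex lies in some bag; for every edge, both endpoints lie together in some bag; and for every vertex, the bags containing it form a connected subtree. Here edge (a,b) lies in no bag, so the decomposition is invalid.

No — edge (a,b) lies in no bag.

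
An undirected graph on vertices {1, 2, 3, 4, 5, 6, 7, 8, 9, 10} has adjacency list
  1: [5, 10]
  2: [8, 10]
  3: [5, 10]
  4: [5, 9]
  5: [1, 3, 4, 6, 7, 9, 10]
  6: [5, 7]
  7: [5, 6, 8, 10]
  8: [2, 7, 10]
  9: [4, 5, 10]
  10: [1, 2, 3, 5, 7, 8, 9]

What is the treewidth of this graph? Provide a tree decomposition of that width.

Each bag holds 3 vertices, so the decomposition has width 2, which upper-bounds the treewidth. Conversely, {2, 8, 10} is a clique of size 3, and the vertices of any clique must share a bag in every tree decomposition; so some bag has ≥ 3 vertices and tw(G) ≥ 2. The upper and lower bounds meet at 2, so that is the treewidth.

Treewidth 2.
One such decomposition:
Bags: B1 = {5, 7, 10}  B2 = {5, 9, 10}  B3 = {7, 8, 10}  B4 = {4, 5, 9}  B5 = {1, 5, 10}  B6 = {2, 8, 10}  B7 = {5, 6, 7}  B8 = {3, 5, 10}
Tree: B1–B2, B1–B3, B2–B4, B2–B5, B3–B6, B1–B7, B1–B8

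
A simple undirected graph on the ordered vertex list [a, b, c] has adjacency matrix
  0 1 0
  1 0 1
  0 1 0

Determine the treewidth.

A width-1 tree decomposition is:
Bags: B1 = {a, b}  B2 = {b, c}
Tree: B1–B2
The largest bag has 2 vertices, giving width 1; this decomposition certifies tw(G) ≤ 1. Any graph with an edge has treewidth ≥ 1, and G has the edge b–a. Combining the bounds, tw(G) = 1.

1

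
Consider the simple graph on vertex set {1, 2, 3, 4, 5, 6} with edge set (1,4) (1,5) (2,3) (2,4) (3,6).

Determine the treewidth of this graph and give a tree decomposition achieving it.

The largest bag has 2 vertices, giving width 1; this decomposition certifies tw(G) ≤ 1. Since G has at least one edge (e.g. 5–1), it is not an edgeless graph, so tw(G) ≥ 1. Combining the bounds, tw(G) = 1.

Treewidth 1.
Bags: B1 = {1, 5}  B2 = {1, 4}  B3 = {2, 4}  B4 = {2, 3}  B5 = {3, 6}
Tree: B1–B2, B2–B3, B3–B4, B4–B5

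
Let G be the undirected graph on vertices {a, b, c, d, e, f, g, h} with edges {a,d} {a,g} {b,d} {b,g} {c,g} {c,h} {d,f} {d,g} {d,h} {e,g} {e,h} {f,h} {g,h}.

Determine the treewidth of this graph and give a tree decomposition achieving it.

Treewidth 2.
One such decomposition:
Bags: B1 = {b, d, g}  B2 = {d, g, h}  B3 = {c, g, h}  B4 = {d, f, h}  B5 = {e, g, h}  B6 = {a, d, g}
Tree: B1–B2, B2–B3, B2–B4, B3–B5, B2–B6

Each bag holds 3 vertices, so the decomposition has width 2, which upper-bounds the treewidth. For the lower bound, the 3 vertices {d, g, h} are pairwise adjacent, and any tree decomposition puts a clique entirely inside one bag — forcing width ≥ 2. Combining the bounds, tw(G) = 2.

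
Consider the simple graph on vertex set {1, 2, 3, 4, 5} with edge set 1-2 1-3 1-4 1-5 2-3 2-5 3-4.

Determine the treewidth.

2

A width-2 tree decomposition is:
Bags: B1 = {1, 2, 3}  B2 = {1, 3, 4}  B3 = {1, 2, 5}
Tree: B1–B2, B1–B3
Every bag has size at most 3, so the width is 3 − 1 = 2 and tw(G) ≤ 2. For the lower bound, the 3 vertices {1, 2, 3} are pairwise adjacent, and any tree decomposition puts a clique entirely inside one bag — forcing width ≥ 2. The upper and lower bounds meet at 2, so that is the treewidth.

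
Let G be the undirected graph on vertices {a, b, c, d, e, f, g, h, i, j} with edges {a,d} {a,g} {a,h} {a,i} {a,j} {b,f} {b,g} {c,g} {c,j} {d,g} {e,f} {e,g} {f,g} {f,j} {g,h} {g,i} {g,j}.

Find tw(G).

A width-2 tree decomposition is:
Bags: B1 = {a, g, j}  B2 = {a, g, i}  B3 = {a, g, h}  B4 = {c, g, j}  B5 = {f, g, j}  B6 = {e, f, g}  B7 = {a, d, g}  B8 = {b, f, g}
Tree: B1–B2, B1–B3, B1–B4, B1–B5, B5–B6, B3–B7, B6–B8
Every bag has size at most 3, so the width is 3 − 1 = 2 and tw(G) ≤ 2. Conversely, {f, g, j} is a clique of size 3, and the vertices of any clique must share a bag in every tree decomposition; so some bag has ≥ 3 vertices and tw(G) ≥ 2. Combining the bounds, tw(G) = 2.

2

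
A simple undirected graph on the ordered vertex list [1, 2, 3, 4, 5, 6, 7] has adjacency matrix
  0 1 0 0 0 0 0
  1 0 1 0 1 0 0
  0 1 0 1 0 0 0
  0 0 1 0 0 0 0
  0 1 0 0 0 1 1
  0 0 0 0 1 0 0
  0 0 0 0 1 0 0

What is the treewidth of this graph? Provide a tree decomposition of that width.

Treewidth 1.
Bags: B1 = {2, 5}  B2 = {5, 7}  B3 = {2, 3}  B4 = {5, 6}  B5 = {1, 2}  B6 = {3, 4}
Tree: B1–B2, B1–B3, B2–B4, B3–B5, B3–B6

The largest bag has 2 vertices, giving width 1; this decomposition certifies tw(G) ≤ 1. Any graph with an edge has treewidth ≥ 1, and G has the edge 2–5. The upper and lower bounds meet at 1, so that is the treewidth.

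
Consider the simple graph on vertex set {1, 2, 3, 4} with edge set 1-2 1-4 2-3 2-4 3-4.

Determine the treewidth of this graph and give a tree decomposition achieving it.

Treewidth 2.
One such decomposition:
Bags: B1 = {2, 3, 4}  B2 = {1, 2, 4}
Tree: B1–B2

Every bag has size at most 3, so the width is 3 − 1 = 2 and tw(G) ≤ 2. On the other hand G contains the 3-clique {1, 2, 4}. A clique must lie in a single bag of any decomposition, so no decomposition can have width below 2. Hence tw(G) = 2 exactly.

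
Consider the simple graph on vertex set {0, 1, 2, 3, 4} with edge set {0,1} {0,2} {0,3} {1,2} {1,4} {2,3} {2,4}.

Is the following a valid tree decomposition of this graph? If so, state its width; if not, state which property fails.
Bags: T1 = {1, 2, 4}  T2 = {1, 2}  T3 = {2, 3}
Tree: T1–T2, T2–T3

A tree decomposition must satisfy three properties: every vertex lies in some bag; for every edge, both endpoints lie together in some bag; and for every vertex, the bags containing it form a connected subtree. Here vertex 0 appears in no bag, so the decomposition is invalid.

No — vertex 0 appears in no bag.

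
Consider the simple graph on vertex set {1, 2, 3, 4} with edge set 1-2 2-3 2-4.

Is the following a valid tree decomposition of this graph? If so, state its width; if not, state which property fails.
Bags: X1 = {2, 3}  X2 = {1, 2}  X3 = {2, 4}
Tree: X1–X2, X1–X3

Yes; width 1.

Checking the three conditions: (i) the bags cover all of {1, 2, 3, 4}; (ii) for each edge, some bag contains both endpoints; (iii) the bags containing any fixed vertex form a subtree. All hold, so the decomposition is valid with width 2 − 1 = 1.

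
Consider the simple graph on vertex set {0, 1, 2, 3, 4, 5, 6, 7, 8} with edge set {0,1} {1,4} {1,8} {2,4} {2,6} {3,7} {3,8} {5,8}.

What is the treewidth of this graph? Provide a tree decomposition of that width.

The largest bag has 2 vertices, giving width 1; this decomposition certifies tw(G) ≤ 1. Any graph with an edge has treewidth ≥ 1, and G has the edge 3–8. Hence tw(G) = 1 exactly.

Treewidth 1.
One optimal decomposition is:
Bags: B1 = {3, 8}  B2 = {1, 8}  B3 = {1, 4}  B4 = {3, 7}  B5 = {0, 1}  B6 = {2, 4}  B7 = {2, 6}  B8 = {5, 8}
Tree: B1–B2, B2–B3, B1–B4, B3–B5, B3–B6, B6–B7, B2–B8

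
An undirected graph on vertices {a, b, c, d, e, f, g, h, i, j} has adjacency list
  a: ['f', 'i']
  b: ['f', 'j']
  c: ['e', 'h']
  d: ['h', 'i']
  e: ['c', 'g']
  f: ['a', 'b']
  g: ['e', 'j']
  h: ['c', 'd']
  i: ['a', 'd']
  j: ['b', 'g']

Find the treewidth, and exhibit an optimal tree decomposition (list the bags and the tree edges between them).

Treewidth 2.
One such decomposition:
Bags: B1 = {b, f, j}  B2 = {a, f, j}  B3 = {a, i, j}  B4 = {d, i, j}  B5 = {d, h, j}  B6 = {c, h, j}  B7 = {c, e, j}  B8 = {e, g, j}
Tree: B1–B2, B2–B3, B3–B4, B4–B5, B5–B6, B6–B7, B7–B8

Each bag holds 3 vertices, so the decomposition has width 2, which upper-bounds the treewidth. For the lower bound, G contains the cycle j–b–f–a–i–d–h–c–e–g–j, so G is not a forest; only forests have treewidth ≤ 1, hence tw(G) ≥ 2. Combining the bounds, tw(G) = 2.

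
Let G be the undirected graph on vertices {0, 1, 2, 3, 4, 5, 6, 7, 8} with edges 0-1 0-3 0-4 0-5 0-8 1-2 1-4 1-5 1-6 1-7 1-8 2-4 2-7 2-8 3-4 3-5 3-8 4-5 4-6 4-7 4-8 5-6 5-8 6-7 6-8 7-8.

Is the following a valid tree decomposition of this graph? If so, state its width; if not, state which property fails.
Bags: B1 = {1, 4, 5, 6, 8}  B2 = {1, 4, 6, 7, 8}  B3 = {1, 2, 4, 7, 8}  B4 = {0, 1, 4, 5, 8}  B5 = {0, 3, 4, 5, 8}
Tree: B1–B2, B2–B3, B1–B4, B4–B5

Checking the three conditions: (i) the bags cover all of {0, 1, 2, 3, 4, 5, 6, 7, 8}; (ii) for each edge, some bag contains both endpoints; (iii) the bags containing any fixed vertex form a subtree. All hold, so the decomposition is valid with width 5 − 1 = 4.

Yes; width 4.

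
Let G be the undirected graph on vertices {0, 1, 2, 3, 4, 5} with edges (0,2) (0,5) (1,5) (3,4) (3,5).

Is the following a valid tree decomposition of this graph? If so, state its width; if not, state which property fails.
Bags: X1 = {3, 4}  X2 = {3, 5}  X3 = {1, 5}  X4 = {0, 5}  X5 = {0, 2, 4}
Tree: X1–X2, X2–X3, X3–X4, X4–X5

A tree decomposition must satisfy three properties: every vertex lies in some bag; for every edge, both endpoints lie together in some bag; and for every vertex, the bags containing it form a connected subtree. Here bags containing vertex 4 are not connected in the tree, so the decomposition is invalid.

No — bags containing vertex 4 are not connected in the tree.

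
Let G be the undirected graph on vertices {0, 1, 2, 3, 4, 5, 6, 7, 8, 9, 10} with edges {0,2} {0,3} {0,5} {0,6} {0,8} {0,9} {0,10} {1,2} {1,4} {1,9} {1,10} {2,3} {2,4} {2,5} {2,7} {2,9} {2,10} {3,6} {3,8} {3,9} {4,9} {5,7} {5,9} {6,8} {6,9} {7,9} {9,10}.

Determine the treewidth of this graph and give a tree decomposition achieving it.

Each bag holds 4 vertices, so the decomposition has width 3, which upper-bounds the treewidth. For the lower bound, the 4 vertices {0, 3, 6, 8} are pairwise adjacent, and any tree decomposition puts a clique entirely inside one bag — forcing width ≥ 3. Hence tw(G) = 3 exactly.

Treewidth 3.
One optimal decomposition is:
Bags: B1 = {0, 2, 9, 10}  B2 = {0, 2, 3, 9}  B3 = {1, 2, 9, 10}  B4 = {1, 2, 4, 9}  B5 = {0, 3, 6, 9}  B6 = {0, 2, 5, 9}  B7 = {0, 3, 6, 8}  B8 = {2, 5, 7, 9}
Tree: B1–B2, B1–B3, B3–B4, B2–B5, B1–B6, B5–B7, B6–B8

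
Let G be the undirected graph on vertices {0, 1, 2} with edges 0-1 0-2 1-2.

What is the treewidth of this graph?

A width-2 tree decomposition is:
Bags: B1 = {0, 1, 2}
Tree: (single bag)
With just one bag of size 3, the width is 3 − 1 = 2, so tw(G) ≤ 2. For the lower bound, the 3 vertices {0, 1, 2} are pairwise adjacent, and any tree decomposition puts a clique entirely inside one bag — forcing width ≥ 2. The upper and lower bounds meet at 2, so that is the treewidth.

2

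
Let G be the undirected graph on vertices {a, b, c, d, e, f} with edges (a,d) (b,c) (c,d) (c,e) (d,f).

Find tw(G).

1

A width-1 tree decomposition is:
Bags: B1 = {c, e}  B2 = {c, d}  B3 = {b, c}  B4 = {d, f}  B5 = {a, d}
Tree: B1–B2, B1–B3, B2–B4, B2–B5
Every bag has size at most 2, so the width is 2 − 1 = 1 and tw(G) ≤ 1. G has an edge, so its treewidth is at least 1. The upper and lower bounds meet at 1, so that is the treewidth.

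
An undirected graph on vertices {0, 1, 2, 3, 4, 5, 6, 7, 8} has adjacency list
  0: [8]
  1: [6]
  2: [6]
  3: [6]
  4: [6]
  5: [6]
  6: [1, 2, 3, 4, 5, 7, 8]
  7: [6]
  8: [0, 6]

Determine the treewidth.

A width-1 tree decomposition is:
Bags: B1 = {3, 6}  B2 = {5, 6}  B3 = {1, 6}  B4 = {2, 6}  B5 = {6, 8}  B6 = {6, 7}  B7 = {4, 6}  B8 = {0, 8}
Tree: B1–B2, B2–B3, B1–B4, B3–B5, B3–B6, B3–B7, B5–B8
Each bag holds 2 vertices, so the decomposition has width 1, which upper-bounds the treewidth. Any graph with an edge has treewidth ≥ 1, and G has the edge 6–3. Therefore the treewidth is 1.

1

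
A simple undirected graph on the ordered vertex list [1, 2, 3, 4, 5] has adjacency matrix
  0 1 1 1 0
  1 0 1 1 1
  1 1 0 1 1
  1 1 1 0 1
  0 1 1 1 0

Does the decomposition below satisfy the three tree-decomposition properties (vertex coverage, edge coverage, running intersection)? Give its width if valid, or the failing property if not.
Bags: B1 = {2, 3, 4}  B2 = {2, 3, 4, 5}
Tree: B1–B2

A tree decomposition must satisfy three properties: every vertex lies in some bag; for every edge, both endpoints lie together in some bag; and for every vertex, the bags containing it form a connected subtree. Here vertex 1 appears in no bag, so the decomposition is invalid.

No — vertex 1 appears in no bag.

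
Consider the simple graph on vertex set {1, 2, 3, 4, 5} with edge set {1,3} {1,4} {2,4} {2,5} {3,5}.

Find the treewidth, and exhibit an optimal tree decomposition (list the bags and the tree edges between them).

Treewidth 2.
One such decomposition:
Bags: B1 = {1, 3, 5}  B2 = {1, 4, 5}  B3 = {2, 4, 5}
Tree: B1–B2, B2–B3

Every bag has size at most 3, so the width is 3 − 1 = 2 and tw(G) ≤ 2. Since 5–3–1–4–2–5 is a cycle in G, G is not acyclic. Forests are exactly the graphs of treewidth ≤ 1, so tw(G) ≥ 2. The upper and lower bounds meet at 2, so that is the treewidth.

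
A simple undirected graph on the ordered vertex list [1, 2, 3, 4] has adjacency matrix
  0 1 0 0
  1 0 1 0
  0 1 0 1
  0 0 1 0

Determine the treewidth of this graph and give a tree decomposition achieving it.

The largest bag has 2 vertices, giving width 1; this decomposition certifies tw(G) ≤ 1. Since G has at least one edge (e.g. 3–2), it is not an edgeless graph, so tw(G) ≥ 1. The upper and lower bounds meet at 1, so that is the treewidth.

Treewidth 1.
One optimal decomposition is:
Bags: B1 = {2, 3}  B2 = {1, 2}  B3 = {3, 4}
Tree: B1–B2, B1–B3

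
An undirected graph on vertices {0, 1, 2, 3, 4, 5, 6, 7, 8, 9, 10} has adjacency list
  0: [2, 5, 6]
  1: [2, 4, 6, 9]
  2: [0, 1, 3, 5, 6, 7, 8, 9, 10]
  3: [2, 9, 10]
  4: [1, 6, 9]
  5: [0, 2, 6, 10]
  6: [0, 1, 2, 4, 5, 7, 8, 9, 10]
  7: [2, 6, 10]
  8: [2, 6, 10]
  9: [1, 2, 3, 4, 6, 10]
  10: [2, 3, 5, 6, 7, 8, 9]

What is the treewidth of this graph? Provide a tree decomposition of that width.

Each bag holds 4 vertices, so the decomposition has width 3, which upper-bounds the treewidth. For the lower bound, the 4 vertices {2, 3, 9, 10} are pairwise adjacent, and any tree decomposition puts a clique entirely inside one bag — forcing width ≥ 3. Hence tw(G) = 3 exactly.

Treewidth 3.
One optimal decomposition is:
Bags: B1 = {2, 6, 7, 10}  B2 = {2, 5, 6, 10}  B3 = {2, 6, 9, 10}  B4 = {2, 6, 8, 10}  B5 = {2, 3, 9, 10}  B6 = {0, 2, 5, 6}  B7 = {1, 2, 6, 9}  B8 = {1, 4, 6, 9}
Tree: B1–B2, B2–B3, B2–B4, B3–B5, B2–B6, B3–B7, B7–B8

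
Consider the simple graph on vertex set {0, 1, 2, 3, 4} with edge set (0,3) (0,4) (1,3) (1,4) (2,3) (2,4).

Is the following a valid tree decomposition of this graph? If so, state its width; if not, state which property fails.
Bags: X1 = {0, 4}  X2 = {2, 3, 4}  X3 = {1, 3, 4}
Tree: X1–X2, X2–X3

A tree decomposition must satisfy three properties: every vertex lies in some bag; for every edge, both endpoints lie together in some bag; and for every vertex, the bags containing it form a connected subtree. Here edge (3,0) lies in no bag, so the decomposition is invalid.

No — edge (3,0) lies in no bag.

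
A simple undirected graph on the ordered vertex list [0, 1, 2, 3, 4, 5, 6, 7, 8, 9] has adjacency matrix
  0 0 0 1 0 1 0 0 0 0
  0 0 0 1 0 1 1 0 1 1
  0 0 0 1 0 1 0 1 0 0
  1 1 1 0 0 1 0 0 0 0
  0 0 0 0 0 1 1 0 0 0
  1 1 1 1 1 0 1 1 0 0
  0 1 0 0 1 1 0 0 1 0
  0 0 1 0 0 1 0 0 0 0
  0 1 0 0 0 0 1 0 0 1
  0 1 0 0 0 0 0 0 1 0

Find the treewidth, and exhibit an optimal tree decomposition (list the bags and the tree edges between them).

Treewidth 2.
One optimal decomposition is:
Bags: B1 = {1, 3, 5}  B2 = {1, 5, 6}  B3 = {2, 3, 5}  B4 = {2, 5, 7}  B5 = {1, 6, 8}  B6 = {4, 5, 6}  B7 = {0, 3, 5}  B8 = {1, 8, 9}
Tree: B1–B2, B1–B3, B3–B4, B2–B5, B2–B6, B1–B7, B5–B8

The largest bag has 3 vertices, giving width 2; this decomposition certifies tw(G) ≤ 2. For the lower bound, the 3 vertices {1, 8, 9} are pairwise adjacent, and any tree decomposition puts a clique entirely inside one bag — forcing width ≥ 2. Therefore the treewidth is 2.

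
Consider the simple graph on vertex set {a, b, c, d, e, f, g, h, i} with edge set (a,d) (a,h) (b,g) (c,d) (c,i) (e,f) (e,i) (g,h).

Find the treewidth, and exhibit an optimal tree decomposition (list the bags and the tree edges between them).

Each bag holds 2 vertices, so the decomposition has width 1, which upper-bounds the treewidth. G has an edge, so its treewidth is at least 1. Combining the bounds, tw(G) = 1.

Treewidth 1.
Bags: B1 = {b, g}  B2 = {g, h}  B3 = {a, h}  B4 = {a, d}  B5 = {c, d}  B6 = {c, i}  B7 = {e, i}  B8 = {e, f}
Tree: B1–B2, B2–B3, B3–B4, B4–B5, B5–B6, B6–B7, B7–B8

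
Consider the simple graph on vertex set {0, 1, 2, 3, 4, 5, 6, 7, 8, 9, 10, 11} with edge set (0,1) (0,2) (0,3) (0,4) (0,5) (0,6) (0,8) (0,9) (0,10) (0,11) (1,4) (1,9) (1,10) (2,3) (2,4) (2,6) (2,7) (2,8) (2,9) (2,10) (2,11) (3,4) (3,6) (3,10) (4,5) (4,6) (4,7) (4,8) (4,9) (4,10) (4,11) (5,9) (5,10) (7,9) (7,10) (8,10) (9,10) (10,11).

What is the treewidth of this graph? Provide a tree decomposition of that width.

Treewidth 4.
One optimal decomposition is:
Bags: B1 = {0, 2, 3, 4, 10}  B2 = {0, 2, 4, 9, 10}  B3 = {0, 1, 4, 9, 10}  B4 = {0, 4, 5, 9, 10}  B5 = {2, 4, 7, 9, 10}  B6 = {0, 2, 3, 4, 6}  B7 = {0, 2, 4, 10, 11}  B8 = {0, 2, 4, 8, 10}
Tree: B1–B2, B2–B3, B3–B4, B2–B5, B1–B6, B2–B7, B7–B8

The largest bag has 5 vertices, giving width 4; this decomposition certifies tw(G) ≤ 4. Conversely, {0, 1, 4, 9, 10} is a clique of size 5, and the vertices of any clique must share a bag in every tree decomposition; so some bag has ≥ 5 vertices and tw(G) ≥ 4. The upper and lower bounds meet at 4, so that is the treewidth.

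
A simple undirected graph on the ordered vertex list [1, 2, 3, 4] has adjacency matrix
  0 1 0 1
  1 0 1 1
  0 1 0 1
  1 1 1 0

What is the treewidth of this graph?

2

A width-2 tree decomposition is:
Bags: B1 = {1, 2, 4}  B2 = {2, 3, 4}
Tree: B1–B2
Every bag has size at most 3, so the width is 3 − 1 = 2 and tw(G) ≤ 2. Conversely, {1, 2, 4} is a clique of size 3, and the vertices of any clique must share a bag in every tree decomposition; so some bag has ≥ 3 vertices and tw(G) ≥ 2. Hence tw(G) = 2 exactly.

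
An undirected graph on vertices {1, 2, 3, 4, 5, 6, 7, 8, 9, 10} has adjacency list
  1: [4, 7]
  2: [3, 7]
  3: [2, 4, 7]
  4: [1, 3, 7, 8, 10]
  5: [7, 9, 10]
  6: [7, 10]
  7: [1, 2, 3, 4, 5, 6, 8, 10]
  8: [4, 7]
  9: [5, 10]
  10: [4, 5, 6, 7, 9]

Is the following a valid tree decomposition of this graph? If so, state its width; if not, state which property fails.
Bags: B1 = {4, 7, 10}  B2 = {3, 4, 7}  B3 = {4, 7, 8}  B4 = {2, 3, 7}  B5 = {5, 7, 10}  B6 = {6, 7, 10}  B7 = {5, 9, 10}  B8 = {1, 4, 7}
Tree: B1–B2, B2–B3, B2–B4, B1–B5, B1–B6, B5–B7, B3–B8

Every vertex of G appears in some bag (union = {1, 2, 3, 4, 5, 6, 7, 8, 9, 10}); every edge is covered by a bag; and for each vertex v the set of bags containing v is connected in the bag tree. The decomposition is therefore valid. The largest bag has 3 vertices, so the width is 2.

Yes; width 2.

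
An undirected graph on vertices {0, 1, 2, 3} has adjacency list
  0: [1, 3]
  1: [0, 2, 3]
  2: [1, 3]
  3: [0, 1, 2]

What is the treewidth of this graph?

A width-2 tree decomposition is:
Bags: B1 = {0, 1, 3}  B2 = {1, 2, 3}
Tree: B1–B2
Each bag holds 3 vertices, so the decomposition has width 2, which upper-bounds the treewidth. On the other hand G contains the 3-clique {0, 1, 3}. A clique must lie in a single bag of any decomposition, so no decomposition can have width below 2. Hence tw(G) = 2 exactly.

2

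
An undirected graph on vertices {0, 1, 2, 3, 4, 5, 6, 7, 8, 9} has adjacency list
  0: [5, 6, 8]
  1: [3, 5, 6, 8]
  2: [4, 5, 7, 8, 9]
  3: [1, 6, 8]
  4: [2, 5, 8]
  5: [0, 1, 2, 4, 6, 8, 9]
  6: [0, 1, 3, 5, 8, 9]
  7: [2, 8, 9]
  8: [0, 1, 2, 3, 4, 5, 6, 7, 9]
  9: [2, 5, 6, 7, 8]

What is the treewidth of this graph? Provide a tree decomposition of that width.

The largest bag has 4 vertices, giving width 3; this decomposition certifies tw(G) ≤ 3. On the other hand G contains the 4-clique {1, 3, 6, 8}. A clique must lie in a single bag of any decomposition, so no decomposition can have width below 3. The upper and lower bounds meet at 3, so that is the treewidth.

Treewidth 3.
One such decomposition:
Bags: B1 = {1, 5, 6, 8}  B2 = {1, 3, 6, 8}  B3 = {5, 6, 8, 9}  B4 = {0, 5, 6, 8}  B5 = {2, 5, 8, 9}  B6 = {2, 7, 8, 9}  B7 = {2, 4, 5, 8}
Tree: B1–B2, B1–B3, B1–B4, B3–B5, B5–B6, B5–B7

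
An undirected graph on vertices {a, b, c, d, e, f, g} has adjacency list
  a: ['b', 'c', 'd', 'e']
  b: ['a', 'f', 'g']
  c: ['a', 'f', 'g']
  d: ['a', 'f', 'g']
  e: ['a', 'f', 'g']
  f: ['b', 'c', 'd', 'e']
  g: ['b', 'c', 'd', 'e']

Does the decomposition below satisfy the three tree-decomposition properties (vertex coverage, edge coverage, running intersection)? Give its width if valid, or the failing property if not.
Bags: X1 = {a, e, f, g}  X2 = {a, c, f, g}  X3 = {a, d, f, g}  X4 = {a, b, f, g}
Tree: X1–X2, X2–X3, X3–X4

Yes; width 3.

Vertex coverage: the bags together contain {a, b, c, d, e, f, g}, the full vertex set. Edge coverage: each edge of G has both endpoints in at least one bag. Running intersection: for every vertex, the bags containing it form a connected subtree. All three properties hold, so this is a valid tree decomposition of width max|bag| − 1 = 3, and hence tw(G) ≤ 3.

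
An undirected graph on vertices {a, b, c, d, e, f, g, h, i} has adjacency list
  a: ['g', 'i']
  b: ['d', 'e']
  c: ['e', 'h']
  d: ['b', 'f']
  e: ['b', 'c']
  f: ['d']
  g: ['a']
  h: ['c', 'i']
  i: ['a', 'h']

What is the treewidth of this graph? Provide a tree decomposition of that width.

Treewidth 1.
Bags: B1 = {a, g}  B2 = {a, i}  B3 = {h, i}  B4 = {c, h}  B5 = {c, e}  B6 = {b, e}  B7 = {b, d}  B8 = {d, f}
Tree: B1–B2, B2–B3, B3–B4, B4–B5, B5–B6, B6–B7, B7–B8

Every bag has size at most 2, so the width is 2 − 1 = 1 and tw(G) ≤ 1. Since G has at least one edge (e.g. g–a), it is not an edgeless graph, so tw(G) ≥ 1. The upper and lower bounds meet at 1, so that is the treewidth.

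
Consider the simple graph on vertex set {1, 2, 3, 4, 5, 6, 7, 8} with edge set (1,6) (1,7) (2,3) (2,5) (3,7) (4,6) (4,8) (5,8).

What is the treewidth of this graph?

A width-2 tree decomposition is:
Bags: B1 = {2, 5, 8}  B2 = {2, 3, 8}  B3 = {3, 7, 8}  B4 = {1, 7, 8}  B5 = {1, 6, 8}  B6 = {4, 6, 8}
Tree: B1–B2, B2–B3, B3–B4, B4–B5, B5–B6
The largest bag has 3 vertices, giving width 2; this decomposition certifies tw(G) ≤ 2. The edges 8–5–2–3–7–1–6–4–8 form a cycle, so G is not a tree and its treewidth is at least 2. Hence tw(G) = 2 exactly.

2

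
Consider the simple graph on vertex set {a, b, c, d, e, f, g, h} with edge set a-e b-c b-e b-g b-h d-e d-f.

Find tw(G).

1

A width-1 tree decomposition is:
Bags: B1 = {b, h}  B2 = {b, e}  B3 = {a, e}  B4 = {d, e}  B5 = {b, c}  B6 = {d, f}  B7 = {b, g}
Tree: B1–B2, B2–B3, B3–B4, B1–B5, B4–B6, B2–B7
Each bag holds 2 vertices, so the decomposition has width 1, which upper-bounds the treewidth. G has an edge, so its treewidth is at least 1. Therefore the treewidth is 1.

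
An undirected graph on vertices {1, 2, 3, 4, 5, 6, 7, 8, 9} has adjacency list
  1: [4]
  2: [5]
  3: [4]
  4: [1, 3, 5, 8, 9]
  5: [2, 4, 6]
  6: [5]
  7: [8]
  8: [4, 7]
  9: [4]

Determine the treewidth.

A width-1 tree decomposition is:
Bags: B1 = {4, 5}  B2 = {2, 5}  B3 = {4, 8}  B4 = {3, 4}  B5 = {5, 6}  B6 = {4, 9}  B7 = {7, 8}  B8 = {1, 4}
Tree: B1–B2, B1–B3, B3–B4, B1–B5, B4–B6, B3–B7, B1–B8
The largest bag has 2 vertices, giving width 1; this decomposition certifies tw(G) ≤ 1. Since G has at least one edge (e.g. 5–4), it is not an edgeless graph, so tw(G) ≥ 1. Combining the bounds, tw(G) = 1.

1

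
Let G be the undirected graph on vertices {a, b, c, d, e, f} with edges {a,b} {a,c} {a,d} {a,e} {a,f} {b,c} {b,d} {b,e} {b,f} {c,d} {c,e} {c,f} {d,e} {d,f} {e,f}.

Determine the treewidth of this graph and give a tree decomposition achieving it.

Treewidth 5.
One optimal decomposition is:
Bags: B1 = {a, b, c, d, e, f}
Tree: (single bag)

With just one bag of size 6, the width is 6 − 1 = 5, so tw(G) ≤ 5. On the other hand G contains the 6-clique {a, b, c, d, e, f}. A clique must lie in a single bag of any decomposition, so no decomposition can have width below 5. Combining the bounds, tw(G) = 5.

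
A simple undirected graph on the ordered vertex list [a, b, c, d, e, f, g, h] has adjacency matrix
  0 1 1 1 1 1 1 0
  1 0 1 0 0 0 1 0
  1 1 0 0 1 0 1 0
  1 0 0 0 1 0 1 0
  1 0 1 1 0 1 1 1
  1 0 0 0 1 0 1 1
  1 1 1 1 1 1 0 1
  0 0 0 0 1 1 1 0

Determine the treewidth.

A width-3 tree decomposition is:
Bags: B1 = {a, e, f, g}  B2 = {a, c, e, g}  B3 = {a, d, e, g}  B4 = {e, f, g, h}  B5 = {a, b, c, g}
Tree: B1–B2, B1–B3, B1–B4, B2–B5
Every bag has size at most 4, so the width is 4 − 1 = 3 and tw(G) ≤ 3. For the lower bound, the 4 vertices {e, f, g, h} are pairwise adjacent, and any tree decomposition puts a clique entirely inside one bag — forcing width ≥ 3. The upper and lower bounds meet at 3, so that is the treewidth.

3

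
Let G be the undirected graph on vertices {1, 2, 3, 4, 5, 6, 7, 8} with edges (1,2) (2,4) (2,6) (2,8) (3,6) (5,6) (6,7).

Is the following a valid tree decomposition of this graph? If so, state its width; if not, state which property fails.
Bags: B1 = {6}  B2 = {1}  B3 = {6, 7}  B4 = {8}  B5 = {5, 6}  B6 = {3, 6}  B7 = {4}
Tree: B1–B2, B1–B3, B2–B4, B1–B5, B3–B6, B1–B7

No — vertex 2 appears in no bag.

A tree decomposition must satisfy three properties: every vertex lies in some bag; for every edge, both endpoints lie together in some bag; and for every vertex, the bags containing it form a connected subtree. Here vertex 2 appears in no bag, so the decomposition is invalid.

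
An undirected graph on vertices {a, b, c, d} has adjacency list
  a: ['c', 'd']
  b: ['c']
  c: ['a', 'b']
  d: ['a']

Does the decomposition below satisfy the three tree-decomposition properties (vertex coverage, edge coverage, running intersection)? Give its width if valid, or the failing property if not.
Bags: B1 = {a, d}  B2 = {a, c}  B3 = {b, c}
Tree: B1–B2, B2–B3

Yes; width 1.

Checking the three conditions: (i) the bags cover all of {a, b, c, d}; (ii) for each edge, some bag contains both endpoints; (iii) the bags containing any fixed vertex form a subtree. All hold, so the decomposition is valid with width 2 − 1 = 1.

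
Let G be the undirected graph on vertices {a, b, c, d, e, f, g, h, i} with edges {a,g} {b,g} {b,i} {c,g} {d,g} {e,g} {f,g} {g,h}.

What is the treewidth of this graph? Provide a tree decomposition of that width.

Every bag has size at most 2, so the width is 2 − 1 = 1 and tw(G) ≤ 1. G has an edge, so its treewidth is at least 1. Hence tw(G) = 1 exactly.

Treewidth 1.
One optimal decomposition is:
Bags: B1 = {d, g}  B2 = {b, g}  B3 = {e, g}  B4 = {b, i}  B5 = {c, g}  B6 = {a, g}  B7 = {f, g}  B8 = {g, h}
Tree: B1–B2, B1–B3, B2–B4, B1–B5, B1–B6, B3–B7, B7–B8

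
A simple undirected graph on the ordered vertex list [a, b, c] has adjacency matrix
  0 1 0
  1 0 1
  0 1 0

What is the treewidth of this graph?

1

A width-1 tree decomposition is:
Bags: B1 = {b, c}  B2 = {a, b}
Tree: B1–B2
The largest bag has 2 vertices, giving width 1; this decomposition certifies tw(G) ≤ 1. Any graph with an edge has treewidth ≥ 1, and G has the edge b–c. Hence tw(G) = 1 exactly.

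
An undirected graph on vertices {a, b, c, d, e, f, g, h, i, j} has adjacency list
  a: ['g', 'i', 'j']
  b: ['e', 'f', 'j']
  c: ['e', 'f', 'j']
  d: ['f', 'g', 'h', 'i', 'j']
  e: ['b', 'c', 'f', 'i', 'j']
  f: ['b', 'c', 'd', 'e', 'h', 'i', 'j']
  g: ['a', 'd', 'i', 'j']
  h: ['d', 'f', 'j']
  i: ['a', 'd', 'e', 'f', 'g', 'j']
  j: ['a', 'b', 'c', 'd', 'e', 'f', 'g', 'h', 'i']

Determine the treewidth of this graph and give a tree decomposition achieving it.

Treewidth 3.
One such decomposition:
Bags: B1 = {e, f, i, j}  B2 = {b, e, f, j}  B3 = {d, f, i, j}  B4 = {d, g, i, j}  B5 = {c, e, f, j}  B6 = {d, f, h, j}  B7 = {a, g, i, j}
Tree: B1–B2, B1–B3, B3–B4, B1–B5, B3–B6, B4–B7

Each bag holds 4 vertices, so the decomposition has width 3, which upper-bounds the treewidth. For the lower bound, the 4 vertices {d, g, i, j} are pairwise adjacent, and any tree decomposition puts a clique entirely inside one bag — forcing width ≥ 3. The upper and lower bounds meet at 3, so that is the treewidth.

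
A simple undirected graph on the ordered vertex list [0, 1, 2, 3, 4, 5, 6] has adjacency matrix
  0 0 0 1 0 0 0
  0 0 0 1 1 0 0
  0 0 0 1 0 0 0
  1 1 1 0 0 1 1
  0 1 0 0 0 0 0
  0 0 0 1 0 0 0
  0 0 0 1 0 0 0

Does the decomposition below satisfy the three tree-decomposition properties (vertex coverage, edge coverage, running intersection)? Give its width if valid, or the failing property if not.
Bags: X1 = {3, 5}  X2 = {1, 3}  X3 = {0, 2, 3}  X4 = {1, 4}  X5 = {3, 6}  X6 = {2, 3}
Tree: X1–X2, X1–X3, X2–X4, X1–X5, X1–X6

No — bags containing vertex 2 are not connected in the tree.

A tree decomposition must satisfy three properties: every vertex lies in some bag; for every edge, both endpoints lie together in some bag; and for every vertex, the bags containing it form a connected subtree. Here bags containing vertex 2 are not connected in the tree, so the decomposition is invalid.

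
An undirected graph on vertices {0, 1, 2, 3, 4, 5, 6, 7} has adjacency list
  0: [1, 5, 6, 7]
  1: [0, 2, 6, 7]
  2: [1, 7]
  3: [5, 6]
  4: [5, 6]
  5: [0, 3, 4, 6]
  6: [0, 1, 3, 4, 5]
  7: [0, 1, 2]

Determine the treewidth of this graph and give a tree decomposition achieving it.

Each bag holds 3 vertices, so the decomposition has width 2, which upper-bounds the treewidth. Conversely, {1, 2, 7} is a clique of size 3, and the vertices of any clique must share a bag in every tree decomposition; so some bag has ≥ 3 vertices and tw(G) ≥ 2. The upper and lower bounds meet at 2, so that is the treewidth.

Treewidth 2.
One such decomposition:
Bags: B1 = {0, 5, 6}  B2 = {3, 5, 6}  B3 = {0, 1, 6}  B4 = {0, 1, 7}  B5 = {1, 2, 7}  B6 = {4, 5, 6}
Tree: B1–B2, B1–B3, B3–B4, B4–B5, B1–B6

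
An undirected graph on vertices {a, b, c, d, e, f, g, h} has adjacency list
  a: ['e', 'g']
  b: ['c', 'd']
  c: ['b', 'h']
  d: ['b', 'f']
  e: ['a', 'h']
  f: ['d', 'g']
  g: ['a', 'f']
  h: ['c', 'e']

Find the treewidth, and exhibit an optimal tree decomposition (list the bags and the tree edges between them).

The largest bag has 3 vertices, giving width 2; this decomposition certifies tw(G) ≤ 2. For the lower bound, G contains the cycle f–g–a–e–h–c–b–d–f, so G is not a forest; only forests have treewidth ≤ 1, hence tw(G) ≥ 2. Hence tw(G) = 2 exactly.

Treewidth 2.
Bags: B1 = {a, f, g}  B2 = {a, e, f}  B3 = {e, f, h}  B4 = {c, f, h}  B5 = {b, c, f}  B6 = {b, d, f}
Tree: B1–B2, B2–B3, B3–B4, B4–B5, B5–B6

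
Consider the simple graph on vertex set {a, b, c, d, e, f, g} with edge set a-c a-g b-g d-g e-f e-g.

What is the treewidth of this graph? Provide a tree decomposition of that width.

Treewidth 1.
One such decomposition:
Bags: B1 = {a, g}  B2 = {e, g}  B3 = {a, c}  B4 = {e, f}  B5 = {d, g}  B6 = {b, g}
Tree: B1–B2, B1–B3, B2–B4, B1–B5, B1–B6

Each bag holds 2 vertices, so the decomposition has width 1, which upper-bounds the treewidth. G has an edge, so its treewidth is at least 1. Hence tw(G) = 1 exactly.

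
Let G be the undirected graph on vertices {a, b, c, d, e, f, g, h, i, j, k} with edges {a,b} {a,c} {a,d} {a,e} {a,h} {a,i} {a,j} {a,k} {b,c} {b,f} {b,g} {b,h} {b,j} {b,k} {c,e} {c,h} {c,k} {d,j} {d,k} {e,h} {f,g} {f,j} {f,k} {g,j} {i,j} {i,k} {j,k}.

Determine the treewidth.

A width-3 tree decomposition is:
Bags: B1 = {a, b, j, k}  B2 = {b, f, j, k}  B3 = {b, f, g, j}  B4 = {a, b, c, k}  B5 = {a, b, c, h}  B6 = {a, c, e, h}  B7 = {a, d, j, k}  B8 = {a, i, j, k}
Tree: B1–B2, B2–B3, B1–B4, B4–B5, B5–B6, B1–B7, B1–B8
The largest bag has 4 vertices, giving width 3; this decomposition certifies tw(G) ≤ 3. For the lower bound, the 4 vertices {b, f, g, j} are pairwise adjacent, and any tree decomposition puts a clique entirely inside one bag — forcing width ≥ 3. Hence tw(G) = 3 exactly.

3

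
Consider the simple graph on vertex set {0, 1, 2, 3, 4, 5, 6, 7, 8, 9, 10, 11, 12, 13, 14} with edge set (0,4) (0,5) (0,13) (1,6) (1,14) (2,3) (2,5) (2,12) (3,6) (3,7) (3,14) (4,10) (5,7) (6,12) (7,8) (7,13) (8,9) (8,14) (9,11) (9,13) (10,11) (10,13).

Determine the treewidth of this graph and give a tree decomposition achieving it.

The largest bag has 4 vertices, giving width 3; this decomposition certifies tw(G) ≤ 3. For the lower bound: the 4 vertex sets {1,6,12}, {14}, {3}, {2,5,7,8} are disjoint, each induces a connected subgraph, and every pair is joined by at least one edge of G. Contracting each set to a single vertex therefore yields K_{4} as a minor, and since treewidth is minor-monotone, tw(G) ≥ tw(K_{4}) = 3. Therefore the treewidth is 3.

Treewidth 3.
Bags: B1 = {1, 6, 12, 14}  B2 = {3, 6, 12, 14}  B3 = {2, 3, 12, 14}  B4 = {2, 3, 8, 14}  B5 = {2, 3, 7, 8}  B6 = {2, 5, 7, 8}  B7 = {5, 7, 8, 9}  B8 = {5, 7, 9, 13}  B9 = {0, 5, 9, 13}  B10 = {0, 9, 11, 13}  B11 = {0, 10, 11, 13}  B12 = {0, 4, 10, 11}
Tree: B1–B2, B2–B3, B3–B4, B4–B5, B5–B6, B6–B7, B7–B8, B8–B9, B9–B10, B10–B11, B11–B12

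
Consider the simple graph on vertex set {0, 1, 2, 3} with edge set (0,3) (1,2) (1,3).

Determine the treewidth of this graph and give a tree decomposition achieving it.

Every bag has size at most 2, so the width is 2 − 1 = 1 and tw(G) ≤ 1. Since G has at least one edge (e.g. 0–3), it is not an edgeless graph, so tw(G) ≥ 1. The upper and lower bounds meet at 1, so that is the treewidth.

Treewidth 1.
Bags: B1 = {0, 3}  B2 = {1, 3}  B3 = {1, 2}
Tree: B1–B2, B2–B3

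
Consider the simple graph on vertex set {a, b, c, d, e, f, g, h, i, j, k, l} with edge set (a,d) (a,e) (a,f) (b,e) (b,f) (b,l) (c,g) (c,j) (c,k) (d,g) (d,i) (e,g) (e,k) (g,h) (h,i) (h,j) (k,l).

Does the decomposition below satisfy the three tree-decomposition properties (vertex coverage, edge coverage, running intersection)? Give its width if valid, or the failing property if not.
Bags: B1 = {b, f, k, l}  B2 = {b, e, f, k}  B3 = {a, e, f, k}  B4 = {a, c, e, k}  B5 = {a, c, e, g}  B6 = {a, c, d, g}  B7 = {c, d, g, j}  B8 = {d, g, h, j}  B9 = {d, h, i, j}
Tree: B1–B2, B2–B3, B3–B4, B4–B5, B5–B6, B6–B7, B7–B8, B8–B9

Yes; width 3.

Vertex coverage: the bags together contain {a, b, c, d, e, f, g, h, i, j, k, l}, the full vertex set. Edge coverage: each edge of G has both endpoints in at least one bag. Running intersection: for every vertex, the bags containing it form a connected subtree. All three properties hold, so this is a valid tree decomposition of width max|bag| − 1 = 3, and hence tw(G) ≤ 3.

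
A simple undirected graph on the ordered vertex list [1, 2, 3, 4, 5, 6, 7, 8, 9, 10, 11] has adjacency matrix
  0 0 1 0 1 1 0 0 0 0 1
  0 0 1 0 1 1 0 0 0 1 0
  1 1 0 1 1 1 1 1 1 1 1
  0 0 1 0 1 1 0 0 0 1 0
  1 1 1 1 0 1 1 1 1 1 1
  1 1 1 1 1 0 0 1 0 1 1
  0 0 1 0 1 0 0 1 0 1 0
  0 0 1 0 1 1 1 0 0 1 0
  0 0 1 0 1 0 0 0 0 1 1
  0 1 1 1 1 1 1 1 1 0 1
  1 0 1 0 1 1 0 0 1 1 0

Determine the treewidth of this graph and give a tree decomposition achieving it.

Each bag holds 5 vertices, so the decomposition has width 4, which upper-bounds the treewidth. On the other hand G contains the 5-clique {1, 3, 5, 6, 11}. A clique must lie in a single bag of any decomposition, so no decomposition can have width below 4. Hence tw(G) = 4 exactly.

Treewidth 4.
Bags: B1 = {3, 5, 9, 10, 11}  B2 = {3, 5, 6, 10, 11}  B3 = {3, 5, 6, 8, 10}  B4 = {2, 3, 5, 6, 10}  B5 = {3, 4, 5, 6, 10}  B6 = {1, 3, 5, 6, 11}  B7 = {3, 5, 7, 8, 10}
Tree: B1–B2, B2–B3, B3–B4, B2–B5, B2–B6, B3–B7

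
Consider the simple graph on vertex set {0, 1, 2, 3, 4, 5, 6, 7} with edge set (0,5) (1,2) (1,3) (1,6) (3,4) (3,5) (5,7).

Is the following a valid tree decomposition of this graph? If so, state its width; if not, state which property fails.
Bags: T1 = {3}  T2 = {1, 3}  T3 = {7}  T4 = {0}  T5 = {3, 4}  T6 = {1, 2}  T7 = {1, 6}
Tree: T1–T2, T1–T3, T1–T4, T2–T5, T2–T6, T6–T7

A tree decomposition must satisfy three properties: every vertex lies in some bag; for every edge, both endpoints lie together in some bag; and for every vertex, the bags containing it form a connected subtree. Here vertex 5 appears in no bag, so the decomposition is invalid.

No — vertex 5 appears in no bag.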